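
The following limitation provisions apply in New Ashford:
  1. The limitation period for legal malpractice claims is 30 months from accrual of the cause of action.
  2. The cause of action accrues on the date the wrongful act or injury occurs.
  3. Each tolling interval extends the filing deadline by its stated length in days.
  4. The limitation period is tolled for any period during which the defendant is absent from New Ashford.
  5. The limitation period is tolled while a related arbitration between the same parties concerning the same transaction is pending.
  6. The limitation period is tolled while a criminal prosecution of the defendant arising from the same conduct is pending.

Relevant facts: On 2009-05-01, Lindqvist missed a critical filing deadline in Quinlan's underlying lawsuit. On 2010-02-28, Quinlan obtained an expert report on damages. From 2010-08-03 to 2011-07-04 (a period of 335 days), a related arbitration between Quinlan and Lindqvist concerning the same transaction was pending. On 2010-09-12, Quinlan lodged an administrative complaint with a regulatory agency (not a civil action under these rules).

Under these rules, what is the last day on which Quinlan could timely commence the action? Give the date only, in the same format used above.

The claim accrued on 2009-05-01, when the wrongful act occurred.
30 months from 2009-05-01 is 2011-11-01.
The period was tolled for 335 days by the pending related arbitration (2010-08-03 to 2011-07-04), pushing the deadline to 2012-10-01.
None of the other events listed affects the running of the period under the stated rules.

2012-10-01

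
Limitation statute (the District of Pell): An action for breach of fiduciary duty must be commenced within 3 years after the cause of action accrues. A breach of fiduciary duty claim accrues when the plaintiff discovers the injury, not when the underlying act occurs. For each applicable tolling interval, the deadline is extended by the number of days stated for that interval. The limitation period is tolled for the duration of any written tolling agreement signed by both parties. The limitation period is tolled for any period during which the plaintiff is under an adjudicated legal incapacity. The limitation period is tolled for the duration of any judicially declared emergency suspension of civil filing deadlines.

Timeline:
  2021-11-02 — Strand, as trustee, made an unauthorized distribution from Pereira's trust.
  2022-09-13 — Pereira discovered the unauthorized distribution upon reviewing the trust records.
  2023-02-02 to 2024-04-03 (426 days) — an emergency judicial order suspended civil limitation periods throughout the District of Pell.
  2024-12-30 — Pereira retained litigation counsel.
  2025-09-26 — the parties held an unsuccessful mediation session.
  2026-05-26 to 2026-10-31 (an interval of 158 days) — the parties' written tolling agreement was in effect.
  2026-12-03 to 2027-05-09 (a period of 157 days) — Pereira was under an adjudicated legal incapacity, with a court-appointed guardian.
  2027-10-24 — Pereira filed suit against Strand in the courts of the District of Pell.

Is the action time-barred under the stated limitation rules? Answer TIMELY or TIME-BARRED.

Accrual is tied to discovery, so the period began on 2022-09-13 rather than on 2021-11-02 when the act occurred.
Adding the 3 years base period to 2022-09-13 gives a deadline of 2025-09-13, before any tolling.
The emergency suspension of filing deadlines from 2023-02-02 to 2024-04-03 tolled the period for 426 days, extending the deadline to 2026-11-13.
Because the written tolling agreement ran from 2026-05-26 to 2026-10-31, the deadline is extended by 158 days to 2027-04-20.
Because the plaintiff's legal incapacity ran from 2026-12-03 to 2027-05-09, the deadline is extended by 157 days to 2027-09-24.
Nothing else in the chronology tolls or restarts the period.
Pereira filed on 2027-10-24, after the 2027-09-24 deadline, so the action is time-barred.

TIME-BARRED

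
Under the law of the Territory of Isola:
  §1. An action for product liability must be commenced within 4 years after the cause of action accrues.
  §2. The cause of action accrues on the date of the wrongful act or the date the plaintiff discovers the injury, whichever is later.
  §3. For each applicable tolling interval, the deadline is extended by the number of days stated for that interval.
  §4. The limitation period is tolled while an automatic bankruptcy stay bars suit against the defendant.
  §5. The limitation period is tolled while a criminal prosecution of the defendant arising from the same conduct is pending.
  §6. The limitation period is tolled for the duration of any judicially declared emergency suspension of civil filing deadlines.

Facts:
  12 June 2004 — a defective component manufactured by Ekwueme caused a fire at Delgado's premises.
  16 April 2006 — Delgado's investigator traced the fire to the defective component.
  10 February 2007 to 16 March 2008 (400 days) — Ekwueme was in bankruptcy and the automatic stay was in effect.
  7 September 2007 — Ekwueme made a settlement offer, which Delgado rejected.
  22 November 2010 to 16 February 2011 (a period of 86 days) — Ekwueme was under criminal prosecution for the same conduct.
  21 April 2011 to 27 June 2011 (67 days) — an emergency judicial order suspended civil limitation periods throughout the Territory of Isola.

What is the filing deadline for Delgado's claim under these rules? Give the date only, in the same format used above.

Taking the later of the act (12 June 2004) and discovery (16 April 2006), the claim accrued on 16 April 2006.
4 years from 16 April 2006 is 16 April 2010.
The automatic bankruptcy stay from 10 February 2007 to 16 March 2008 tolled the period for 400 days, extending the deadline to 21 May 2011.
The period was tolled for 86 days by the pending criminal prosecution (22 November 2010 to 16 February 2011), pushing the deadline to 15 August 2011.
The emergency suspension of filing deadlines from 21 April 2011 to 27 June 2011 tolled the period for 67 days, extending the deadline to 21 October 2011.
The other events in the timeline have no effect on the limitation period under the stated rules.

21 October 2011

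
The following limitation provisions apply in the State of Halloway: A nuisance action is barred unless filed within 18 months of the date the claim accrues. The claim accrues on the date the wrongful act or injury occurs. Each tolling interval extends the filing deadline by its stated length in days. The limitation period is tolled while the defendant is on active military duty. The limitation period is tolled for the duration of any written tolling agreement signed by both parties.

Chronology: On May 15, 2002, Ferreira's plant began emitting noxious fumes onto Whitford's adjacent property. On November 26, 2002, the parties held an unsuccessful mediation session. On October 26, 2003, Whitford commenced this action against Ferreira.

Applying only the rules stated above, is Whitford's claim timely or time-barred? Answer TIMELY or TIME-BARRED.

The claim accrued on May 15, 2002, the date of the act.
Adding the 18 months base period to May 15, 2002 gives a deadline of November 15, 2003, before any tolling.
None of the other events listed affects the running of the period under the stated rules.
The October 26, 2003 filing precedes the November 15, 2003 deadline; the claim is timely.

TIMELY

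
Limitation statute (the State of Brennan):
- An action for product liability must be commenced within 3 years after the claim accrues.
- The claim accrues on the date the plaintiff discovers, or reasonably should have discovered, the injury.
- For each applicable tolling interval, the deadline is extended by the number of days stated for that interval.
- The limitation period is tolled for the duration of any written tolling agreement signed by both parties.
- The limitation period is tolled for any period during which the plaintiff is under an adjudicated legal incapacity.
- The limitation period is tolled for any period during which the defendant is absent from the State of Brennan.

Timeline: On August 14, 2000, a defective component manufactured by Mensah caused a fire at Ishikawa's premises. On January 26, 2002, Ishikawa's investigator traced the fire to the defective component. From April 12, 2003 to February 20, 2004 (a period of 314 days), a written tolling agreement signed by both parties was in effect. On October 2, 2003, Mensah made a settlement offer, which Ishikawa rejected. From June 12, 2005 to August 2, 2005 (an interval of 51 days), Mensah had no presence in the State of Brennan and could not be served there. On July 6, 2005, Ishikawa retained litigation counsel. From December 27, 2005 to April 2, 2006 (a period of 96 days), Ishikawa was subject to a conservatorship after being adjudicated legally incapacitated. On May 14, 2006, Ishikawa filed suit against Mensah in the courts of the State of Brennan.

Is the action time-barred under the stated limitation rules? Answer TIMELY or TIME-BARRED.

Under the discovery rule, the claim accrued on January 26, 2002, when Ishikawa discovered the injury — not on the August 14, 2000 date of the underlying act.
The untolled deadline — 3 years after January 26, 2002 — is January 26, 2005.
Because the written tolling agreement ran from April 12, 2003 to February 20, 2004, the deadline is extended by 314 days to December 6, 2005.
The period was tolled for 51 days by the defendant's absence from the jurisdiction (June 12, 2005 to August 2, 2005), pushing the deadline to January 26, 2006.
Because the plaintiff's legal incapacity ran from December 27, 2005 to April 2, 2006, the deadline is extended by 96 days to May 2, 2006.
The other events in the timeline have no effect on the limitation period under the stated rules.
The May 14, 2006 filing falls after the May 2, 2006 deadline; the claim is time-barred.

TIME-BARRED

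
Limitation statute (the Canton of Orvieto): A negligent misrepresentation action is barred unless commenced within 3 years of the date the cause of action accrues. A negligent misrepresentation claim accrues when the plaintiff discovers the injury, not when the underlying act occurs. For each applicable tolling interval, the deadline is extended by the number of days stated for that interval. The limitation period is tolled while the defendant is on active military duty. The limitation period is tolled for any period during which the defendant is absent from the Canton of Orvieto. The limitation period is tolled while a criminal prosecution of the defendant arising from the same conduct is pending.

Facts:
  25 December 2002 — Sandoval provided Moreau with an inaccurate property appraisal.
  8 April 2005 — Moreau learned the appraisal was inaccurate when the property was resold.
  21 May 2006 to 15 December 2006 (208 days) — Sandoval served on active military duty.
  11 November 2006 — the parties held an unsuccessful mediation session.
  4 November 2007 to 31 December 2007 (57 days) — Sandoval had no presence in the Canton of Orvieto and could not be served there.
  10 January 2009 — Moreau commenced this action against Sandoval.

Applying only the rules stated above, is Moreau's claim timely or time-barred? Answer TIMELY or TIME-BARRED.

TIME-BARRED

Under the discovery rule, the claim accrued on 8 April 2005, when Moreau discovered the injury — not on the 25 December 2002 date of the underlying act.
Adding the 3 years base period to 8 April 2005 gives a deadline of 8 April 2008, before any tolling.
Because the defendant's active military service ran from 21 May 2006 to 15 December 2006, the deadline is extended by 208 days to 2 November 2008.
The period was tolled for 57 days by the defendant's absence from the jurisdiction (4 November 2007 to 31 December 2007), pushing the deadline to 29 December 2008.
None of the other events listed affects the running of the period under the stated rules.
The 10 January 2009 filing falls after the 29 December 2008 deadline; the claim is time-barred.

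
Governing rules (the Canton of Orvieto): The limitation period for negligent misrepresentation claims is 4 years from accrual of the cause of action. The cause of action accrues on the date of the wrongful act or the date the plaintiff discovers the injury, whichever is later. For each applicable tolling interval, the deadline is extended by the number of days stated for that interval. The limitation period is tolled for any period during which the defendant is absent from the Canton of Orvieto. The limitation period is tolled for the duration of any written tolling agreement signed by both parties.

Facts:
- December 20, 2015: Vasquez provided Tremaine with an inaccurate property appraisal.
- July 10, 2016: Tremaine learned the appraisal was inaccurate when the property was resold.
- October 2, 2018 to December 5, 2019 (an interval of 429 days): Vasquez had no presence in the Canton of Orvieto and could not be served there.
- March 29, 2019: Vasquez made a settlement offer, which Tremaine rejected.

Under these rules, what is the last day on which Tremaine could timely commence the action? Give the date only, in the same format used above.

Because discovery on July 10, 2016 post-dates the December 20, 2015 act, accrual under the later-of rule falls on July 10, 2016.
4 years from July 10, 2016 is July 10, 2020.
The defendant's absence from the jurisdiction from October 2, 2018 to December 5, 2019 tolled the period for 429 days, extending the deadline to September 12, 2021.
None of the other events listed affects the running of the period under the stated rules.

September 12, 2021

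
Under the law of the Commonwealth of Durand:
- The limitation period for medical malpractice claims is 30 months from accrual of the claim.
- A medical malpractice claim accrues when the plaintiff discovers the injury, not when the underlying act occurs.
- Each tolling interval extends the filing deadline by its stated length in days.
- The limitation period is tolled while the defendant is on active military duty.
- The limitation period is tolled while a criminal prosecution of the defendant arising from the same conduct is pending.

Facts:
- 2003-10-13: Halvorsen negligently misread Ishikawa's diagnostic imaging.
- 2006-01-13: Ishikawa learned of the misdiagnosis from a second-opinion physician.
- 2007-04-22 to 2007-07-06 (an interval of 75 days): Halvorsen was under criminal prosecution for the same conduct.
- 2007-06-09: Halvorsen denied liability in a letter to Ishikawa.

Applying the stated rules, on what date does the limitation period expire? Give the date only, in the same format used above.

Accrual is tied to discovery, so the period began on 2006-01-13 rather than on 2003-10-13 when the act occurred.
Adding the 30 months base period to 2006-01-13 gives a deadline of 2008-07-13, before any tolling.
The pending criminal prosecution from 2007-04-22 to 2007-07-06 tolled the period for 75 days, extending the deadline to 2008-09-26.
Nothing else in the chronology tolls or restarts the period.

2008-09-26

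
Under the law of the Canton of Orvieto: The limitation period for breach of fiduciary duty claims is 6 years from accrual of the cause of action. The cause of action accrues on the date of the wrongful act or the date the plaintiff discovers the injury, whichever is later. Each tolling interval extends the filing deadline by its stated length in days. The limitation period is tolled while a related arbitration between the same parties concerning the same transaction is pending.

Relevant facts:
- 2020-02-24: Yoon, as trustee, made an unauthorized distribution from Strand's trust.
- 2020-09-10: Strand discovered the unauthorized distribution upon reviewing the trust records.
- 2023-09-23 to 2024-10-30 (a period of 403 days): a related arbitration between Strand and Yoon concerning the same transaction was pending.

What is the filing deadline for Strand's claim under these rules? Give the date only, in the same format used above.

2027-10-18

Taking the later of the act (2020-02-24) and discovery (2020-09-10), the claim accrued on 2020-09-10.
Adding the 6 years base period to 2020-09-10 gives a deadline of 2026-09-10, before any tolling.
Because the pending related arbitration ran from 2023-09-23 to 2024-10-30, the deadline is extended by 403 days to 2027-10-18.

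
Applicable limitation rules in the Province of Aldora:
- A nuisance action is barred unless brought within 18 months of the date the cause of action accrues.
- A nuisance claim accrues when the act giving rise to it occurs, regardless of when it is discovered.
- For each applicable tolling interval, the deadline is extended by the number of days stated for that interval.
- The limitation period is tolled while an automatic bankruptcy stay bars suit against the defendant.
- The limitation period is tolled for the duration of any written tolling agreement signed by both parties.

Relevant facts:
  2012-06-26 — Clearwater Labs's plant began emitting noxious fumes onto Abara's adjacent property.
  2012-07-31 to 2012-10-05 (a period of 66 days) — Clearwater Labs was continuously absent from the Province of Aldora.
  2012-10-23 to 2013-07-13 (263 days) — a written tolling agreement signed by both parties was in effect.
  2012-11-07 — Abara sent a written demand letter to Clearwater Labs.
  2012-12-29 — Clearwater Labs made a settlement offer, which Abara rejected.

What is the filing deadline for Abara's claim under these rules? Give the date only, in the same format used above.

2014-09-15

The claim accrued on 2012-06-26, when the wrongful act occurred.
Adding the 18 months base period to 2012-06-26 gives a deadline of 2013-12-26, before any tolling.
The written tolling agreement from 2012-10-23 to 2013-07-13 tolled the period for 263 days, extending the deadline to 2014-09-15.
Although the defendant's absence ran from 2012-07-31 to 2012-10-05, the stated rules do not make that a tolling event, so it is disregarded.
Nothing else in the chronology tolls or restarts the period.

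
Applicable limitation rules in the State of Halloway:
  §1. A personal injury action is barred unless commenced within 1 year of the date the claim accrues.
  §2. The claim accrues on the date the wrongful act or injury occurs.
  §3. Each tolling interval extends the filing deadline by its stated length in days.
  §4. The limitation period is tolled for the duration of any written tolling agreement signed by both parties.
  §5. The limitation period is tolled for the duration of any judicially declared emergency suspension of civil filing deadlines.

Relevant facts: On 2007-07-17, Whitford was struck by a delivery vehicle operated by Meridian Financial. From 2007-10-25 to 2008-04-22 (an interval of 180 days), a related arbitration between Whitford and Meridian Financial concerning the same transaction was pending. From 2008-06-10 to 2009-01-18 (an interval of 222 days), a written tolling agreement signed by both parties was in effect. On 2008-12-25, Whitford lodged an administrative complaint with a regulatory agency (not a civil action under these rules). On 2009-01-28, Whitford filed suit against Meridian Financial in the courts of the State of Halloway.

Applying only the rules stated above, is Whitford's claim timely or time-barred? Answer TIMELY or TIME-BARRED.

TIMELY

The limitation period began to run on 2007-07-17.
The untolled deadline — 1 year after 2007-07-17 — is 2008-07-17.
The period was tolled for 222 days by the written tolling agreement (2008-06-10 to 2009-01-18), pushing the deadline to 2009-02-24.
The pending related arbitration from 2007-10-25 to 2008-04-22 does not toll the period, because no stated rule makes a pending arbitration a tolling event.
The other events in the timeline have no effect on the limitation period under the stated rules.
Whitford filed on 2009-01-28, before the 2009-02-24 deadline, so the action is timely.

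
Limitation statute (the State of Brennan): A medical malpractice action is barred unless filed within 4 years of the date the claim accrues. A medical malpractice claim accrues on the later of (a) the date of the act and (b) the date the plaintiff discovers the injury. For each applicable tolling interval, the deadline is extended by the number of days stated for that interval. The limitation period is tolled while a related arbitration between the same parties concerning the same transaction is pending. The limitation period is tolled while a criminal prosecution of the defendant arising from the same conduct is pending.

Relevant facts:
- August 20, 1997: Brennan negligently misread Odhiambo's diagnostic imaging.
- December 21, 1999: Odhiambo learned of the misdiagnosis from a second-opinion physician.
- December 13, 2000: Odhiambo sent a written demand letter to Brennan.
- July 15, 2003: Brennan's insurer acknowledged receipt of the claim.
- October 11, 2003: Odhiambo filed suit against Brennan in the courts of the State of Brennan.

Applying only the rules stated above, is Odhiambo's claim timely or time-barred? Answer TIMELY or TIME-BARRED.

TIMELY

The claim accrued on December 21, 1999 — the later of the August 20, 1997 act and the December 21, 1999 discovery.
4 years from December 21, 1999 is December 21, 2003.
None of the other events listed affects the running of the period under the stated rules.
The October 11, 2003 filing precedes the December 21, 2003 deadline; the claim is timely.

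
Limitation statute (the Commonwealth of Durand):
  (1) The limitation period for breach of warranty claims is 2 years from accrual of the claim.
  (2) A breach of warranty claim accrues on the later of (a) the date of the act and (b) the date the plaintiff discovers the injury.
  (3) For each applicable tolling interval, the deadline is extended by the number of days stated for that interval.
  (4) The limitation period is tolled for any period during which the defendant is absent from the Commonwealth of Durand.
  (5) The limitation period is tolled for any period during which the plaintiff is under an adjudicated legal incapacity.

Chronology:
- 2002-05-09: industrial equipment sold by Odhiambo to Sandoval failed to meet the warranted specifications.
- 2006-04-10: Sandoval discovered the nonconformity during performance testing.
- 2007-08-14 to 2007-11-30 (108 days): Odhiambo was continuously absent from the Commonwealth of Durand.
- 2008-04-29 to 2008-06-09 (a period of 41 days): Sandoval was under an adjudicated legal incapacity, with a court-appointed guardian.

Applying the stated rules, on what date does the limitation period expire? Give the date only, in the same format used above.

2008-09-06

The claim accrued on 2006-04-10 — the later of the 2002-05-09 act and the 2006-04-10 discovery.
2 years from 2006-04-10 is 2008-04-10.
The defendant's absence from the jurisdiction from 2007-08-14 to 2007-11-30 tolled the period for 108 days, extending the deadline to 2008-07-27.
Because the plaintiff's legal incapacity ran from 2008-04-29 to 2008-06-09, the deadline is extended by 41 days to 2008-09-06.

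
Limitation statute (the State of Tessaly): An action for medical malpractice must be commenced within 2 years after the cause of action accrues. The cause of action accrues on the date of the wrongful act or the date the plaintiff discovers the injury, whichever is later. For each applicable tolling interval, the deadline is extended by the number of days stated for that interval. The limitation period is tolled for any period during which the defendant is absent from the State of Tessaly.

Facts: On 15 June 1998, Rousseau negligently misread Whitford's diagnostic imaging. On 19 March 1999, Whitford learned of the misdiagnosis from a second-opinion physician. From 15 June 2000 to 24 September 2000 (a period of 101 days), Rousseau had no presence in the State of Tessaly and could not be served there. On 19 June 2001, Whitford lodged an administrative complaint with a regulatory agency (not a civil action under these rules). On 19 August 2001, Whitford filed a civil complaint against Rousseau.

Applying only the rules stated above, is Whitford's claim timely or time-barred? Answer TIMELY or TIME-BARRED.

The claim accrued on 19 March 1999 — the later of the 15 June 1998 act and the 19 March 1999 discovery.
Adding the 2 years base period to 19 March 1999 gives a deadline of 19 March 2001, before any tolling.
The period was tolled for 101 days by the defendant's absence from the jurisdiction (15 June 2000 to 24 September 2000), pushing the deadline to 28 June 2001.
None of the other events listed affects the running of the period under the stated rules.
Whitford filed on 19 August 2001, after the 28 June 2001 deadline, so the action is time-barred.

TIME-BARRED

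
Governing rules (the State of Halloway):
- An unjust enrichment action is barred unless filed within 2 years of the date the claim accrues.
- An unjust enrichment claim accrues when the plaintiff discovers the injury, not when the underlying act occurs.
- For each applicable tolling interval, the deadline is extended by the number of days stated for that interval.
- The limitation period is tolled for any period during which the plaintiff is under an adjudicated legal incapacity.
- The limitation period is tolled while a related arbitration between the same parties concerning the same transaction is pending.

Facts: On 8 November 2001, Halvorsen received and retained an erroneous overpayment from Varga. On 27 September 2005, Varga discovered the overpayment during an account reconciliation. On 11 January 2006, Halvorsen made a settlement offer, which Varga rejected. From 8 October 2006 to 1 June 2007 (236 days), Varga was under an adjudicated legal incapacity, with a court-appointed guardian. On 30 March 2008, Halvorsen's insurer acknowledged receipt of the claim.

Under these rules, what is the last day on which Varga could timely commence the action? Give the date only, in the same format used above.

20 May 2008

The claim did not accrue until Varga discovered the injury on 27 September 2005; the 8 November 2001 act date does not start the clock under the stated rule.
The untolled deadline — 2 years after 27 September 2005 — is 27 September 2007.
Because the plaintiff's legal incapacity ran from 8 October 2006 to 1 June 2007, the deadline is extended by 236 days to 20 May 2008.
The other events in the timeline have no effect on the limitation period under the stated rules.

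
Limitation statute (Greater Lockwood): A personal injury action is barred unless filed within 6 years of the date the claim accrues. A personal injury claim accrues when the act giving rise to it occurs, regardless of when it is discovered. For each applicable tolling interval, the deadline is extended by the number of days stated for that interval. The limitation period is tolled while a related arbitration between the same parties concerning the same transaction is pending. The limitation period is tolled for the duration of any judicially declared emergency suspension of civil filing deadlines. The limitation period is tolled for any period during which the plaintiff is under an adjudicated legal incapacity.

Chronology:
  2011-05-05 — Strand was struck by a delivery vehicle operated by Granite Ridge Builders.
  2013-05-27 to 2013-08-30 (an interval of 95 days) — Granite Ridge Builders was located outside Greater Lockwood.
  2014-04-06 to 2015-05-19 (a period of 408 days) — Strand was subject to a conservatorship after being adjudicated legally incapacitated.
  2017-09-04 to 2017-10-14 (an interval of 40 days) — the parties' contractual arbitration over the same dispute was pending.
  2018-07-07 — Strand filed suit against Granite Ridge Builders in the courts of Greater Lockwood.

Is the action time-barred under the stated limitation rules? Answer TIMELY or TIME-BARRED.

TIMELY

The claim accrued on 2011-05-05, the date of the act.
6 years from 2011-05-05 is 2017-05-05.
The period was tolled for 408 days by the plaintiff's legal incapacity (2014-04-06 to 2015-05-19), pushing the deadline to 2018-06-17.
The period was tolled for 40 days by the pending related arbitration (2017-09-04 to 2017-10-14), pushing the deadline to 2018-07-27.
The defendant's absence from the jurisdiction from 2013-05-27 to 2013-08-30 does not toll the period, because no stated rule makes the defendant's absence a tolling event.
The 2018-07-07 filing precedes the 2018-07-27 deadline; the claim is timely.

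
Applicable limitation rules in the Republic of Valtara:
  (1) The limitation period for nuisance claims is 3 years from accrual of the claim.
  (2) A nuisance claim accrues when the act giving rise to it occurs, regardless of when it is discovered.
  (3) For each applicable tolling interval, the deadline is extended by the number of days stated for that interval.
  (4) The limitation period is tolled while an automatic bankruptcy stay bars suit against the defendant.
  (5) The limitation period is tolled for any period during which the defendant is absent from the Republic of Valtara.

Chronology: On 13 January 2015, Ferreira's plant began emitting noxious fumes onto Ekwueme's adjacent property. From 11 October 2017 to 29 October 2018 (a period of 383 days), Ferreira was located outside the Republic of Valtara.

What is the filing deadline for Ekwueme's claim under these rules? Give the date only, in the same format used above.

The claim accrued on 13 January 2015, the date of the act.
The untolled deadline — 3 years after 13 January 2015 — is 13 January 2018.
The defendant's absence from the jurisdiction from 11 October 2017 to 29 October 2018 tolled the period for 383 days, extending the deadline to 31 January 2019.

31 January 2019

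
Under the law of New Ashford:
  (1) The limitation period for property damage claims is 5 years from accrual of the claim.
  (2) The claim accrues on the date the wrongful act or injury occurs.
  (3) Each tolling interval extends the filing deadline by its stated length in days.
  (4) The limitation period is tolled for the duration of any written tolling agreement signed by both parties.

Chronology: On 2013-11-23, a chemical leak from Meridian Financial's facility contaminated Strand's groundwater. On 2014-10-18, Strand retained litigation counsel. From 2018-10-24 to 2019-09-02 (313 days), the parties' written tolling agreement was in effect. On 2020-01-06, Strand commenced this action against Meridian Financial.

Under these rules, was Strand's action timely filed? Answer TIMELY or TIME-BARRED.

TIME-BARRED

The limitation period began to run on 2013-11-23.
The untolled deadline — 5 years after 2013-11-23 — is 2018-11-23.
The period was tolled for 313 days by the written tolling agreement (2018-10-24 to 2019-09-02), pushing the deadline to 2019-10-02.
The other events in the timeline have no effect on the limitation period under the stated rules.
Strand filed on 2020-01-06, after the 2019-10-02 deadline, so the action is time-barred.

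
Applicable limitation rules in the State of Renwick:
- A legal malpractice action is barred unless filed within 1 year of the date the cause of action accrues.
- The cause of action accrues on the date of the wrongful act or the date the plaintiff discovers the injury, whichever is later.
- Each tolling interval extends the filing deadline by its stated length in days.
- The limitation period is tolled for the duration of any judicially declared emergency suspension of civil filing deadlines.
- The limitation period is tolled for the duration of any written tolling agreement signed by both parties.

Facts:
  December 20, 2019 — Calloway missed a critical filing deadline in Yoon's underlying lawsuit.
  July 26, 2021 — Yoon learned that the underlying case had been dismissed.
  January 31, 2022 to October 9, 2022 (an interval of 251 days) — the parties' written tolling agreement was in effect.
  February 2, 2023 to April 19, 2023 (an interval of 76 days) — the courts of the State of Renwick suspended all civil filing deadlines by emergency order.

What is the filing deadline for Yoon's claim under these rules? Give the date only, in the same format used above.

June 18, 2023

The claim accrued on July 26, 2021 — the later of the December 20, 2019 act and the July 26, 2021 discovery.
Adding the 1 year base period to July 26, 2021 gives a deadline of July 26, 2022, before any tolling.
The period was tolled for 251 days by the written tolling agreement (January 31, 2022 to October 9, 2022), pushing the deadline to April 3, 2023.
The period was tolled for 76 days by the emergency suspension of filing deadlines (February 2, 2023 to April 19, 2023), pushing the deadline to June 18, 2023.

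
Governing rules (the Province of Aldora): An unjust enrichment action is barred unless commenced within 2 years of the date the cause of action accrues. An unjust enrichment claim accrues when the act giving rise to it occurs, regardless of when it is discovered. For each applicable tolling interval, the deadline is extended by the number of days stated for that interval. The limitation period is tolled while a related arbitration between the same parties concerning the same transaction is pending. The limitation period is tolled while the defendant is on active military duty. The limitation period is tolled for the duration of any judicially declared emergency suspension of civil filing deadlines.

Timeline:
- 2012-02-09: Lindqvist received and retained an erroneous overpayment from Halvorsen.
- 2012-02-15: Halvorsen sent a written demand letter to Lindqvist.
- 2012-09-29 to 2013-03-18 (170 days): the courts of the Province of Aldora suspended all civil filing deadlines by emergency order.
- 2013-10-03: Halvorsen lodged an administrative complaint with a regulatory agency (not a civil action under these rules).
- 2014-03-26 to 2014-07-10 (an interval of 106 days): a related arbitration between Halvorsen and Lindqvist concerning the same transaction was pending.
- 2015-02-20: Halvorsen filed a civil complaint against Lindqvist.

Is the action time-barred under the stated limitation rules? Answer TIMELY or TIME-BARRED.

TIME-BARRED

The claim accrued on 2012-02-09, when the wrongful act occurred.
Adding the 2 years base period to 2012-02-09 gives a deadline of 2014-02-09, before any tolling.
The emergency suspension of filing deadlines from 2012-09-29 to 2013-03-18 tolled the period for 170 days, extending the deadline to 2014-07-29.
The period was tolled for 106 days by the pending related arbitration (2014-03-26 to 2014-07-10), pushing the deadline to 2014-11-12.
None of the other events listed affects the running of the period under the stated rules.
Halvorsen filed on 2015-02-20, after the 2014-11-12 deadline, so the action is time-barred.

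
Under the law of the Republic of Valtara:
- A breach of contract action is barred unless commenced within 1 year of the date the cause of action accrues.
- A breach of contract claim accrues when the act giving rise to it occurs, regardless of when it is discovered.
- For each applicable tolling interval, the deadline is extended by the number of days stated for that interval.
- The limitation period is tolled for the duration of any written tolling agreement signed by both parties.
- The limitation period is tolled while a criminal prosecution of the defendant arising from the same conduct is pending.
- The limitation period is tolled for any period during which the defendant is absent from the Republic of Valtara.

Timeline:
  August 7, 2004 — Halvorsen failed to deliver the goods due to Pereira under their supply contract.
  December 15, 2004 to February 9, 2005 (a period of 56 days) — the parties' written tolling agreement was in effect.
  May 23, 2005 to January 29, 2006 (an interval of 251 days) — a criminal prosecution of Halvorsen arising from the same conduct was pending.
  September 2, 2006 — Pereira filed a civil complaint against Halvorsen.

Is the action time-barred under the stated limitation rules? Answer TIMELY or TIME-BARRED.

The claim accrued on August 7, 2004, when the wrongful act occurred.
Adding the 1 year base period to August 7, 2004 gives a deadline of August 7, 2005, before any tolling.
Because the written tolling agreement ran from December 15, 2004 to February 9, 2005, the deadline is extended by 56 days to October 2, 2005.
The pending criminal prosecution from May 23, 2005 to January 29, 2006 tolled the period for 251 days, extending the deadline to June 10, 2006.
The September 2, 2006 filing falls after the June 10, 2006 deadline; the claim is time-barred.

TIME-BARRED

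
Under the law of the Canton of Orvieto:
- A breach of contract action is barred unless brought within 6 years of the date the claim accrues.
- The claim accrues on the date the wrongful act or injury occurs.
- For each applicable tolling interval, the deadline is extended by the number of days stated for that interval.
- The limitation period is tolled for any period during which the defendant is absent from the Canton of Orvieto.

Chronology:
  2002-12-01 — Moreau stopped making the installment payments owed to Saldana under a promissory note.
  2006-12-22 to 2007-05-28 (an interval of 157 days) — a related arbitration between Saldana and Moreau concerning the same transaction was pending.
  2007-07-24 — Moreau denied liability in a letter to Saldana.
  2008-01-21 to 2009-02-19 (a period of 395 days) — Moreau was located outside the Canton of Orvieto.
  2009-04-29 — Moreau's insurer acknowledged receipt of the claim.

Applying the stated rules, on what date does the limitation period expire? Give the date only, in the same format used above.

The limitation period began to run on 2002-12-01.
Adding the 6 years base period to 2002-12-01 gives a deadline of 2008-12-01, before any tolling.
The defendant's absence from the jurisdiction from 2008-01-21 to 2009-02-19 tolled the period for 395 days, extending the deadline to 2009-12-31.
The pending related arbitration from 2006-12-22 to 2007-05-28 does not toll the period, because no stated rule makes a pending arbitration a tolling event.
The other events in the timeline have no effect on the limitation period under the stated rules.

2009-12-31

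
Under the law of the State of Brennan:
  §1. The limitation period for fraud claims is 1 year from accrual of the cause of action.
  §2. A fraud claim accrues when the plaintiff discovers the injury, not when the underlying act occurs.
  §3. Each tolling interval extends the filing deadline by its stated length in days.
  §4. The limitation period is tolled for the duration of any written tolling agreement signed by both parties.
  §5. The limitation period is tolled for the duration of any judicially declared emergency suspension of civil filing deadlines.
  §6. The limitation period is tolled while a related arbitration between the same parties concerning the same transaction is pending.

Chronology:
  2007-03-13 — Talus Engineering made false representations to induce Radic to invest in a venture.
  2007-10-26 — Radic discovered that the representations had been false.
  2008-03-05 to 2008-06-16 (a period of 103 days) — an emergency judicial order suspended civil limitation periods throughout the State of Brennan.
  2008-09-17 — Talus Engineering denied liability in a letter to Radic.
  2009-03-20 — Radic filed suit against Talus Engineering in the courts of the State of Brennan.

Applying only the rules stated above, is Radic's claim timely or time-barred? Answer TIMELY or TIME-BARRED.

The claim did not accrue until Radic discovered the injury on 2007-10-26; the 2007-03-13 act date does not start the clock under the stated rule.
Adding the 1 year base period to 2007-10-26 gives a deadline of 2008-10-26, before any tolling.
The period was tolled for 103 days by the emergency suspension of filing deadlines (2008-03-05 to 2008-06-16), pushing the deadline to 2009-02-06.
Nothing else in the chronology tolls or restarts the period.
Radic filed on 2009-03-20, after the 2009-02-06 deadline, so the action is time-barred.

TIME-BARRED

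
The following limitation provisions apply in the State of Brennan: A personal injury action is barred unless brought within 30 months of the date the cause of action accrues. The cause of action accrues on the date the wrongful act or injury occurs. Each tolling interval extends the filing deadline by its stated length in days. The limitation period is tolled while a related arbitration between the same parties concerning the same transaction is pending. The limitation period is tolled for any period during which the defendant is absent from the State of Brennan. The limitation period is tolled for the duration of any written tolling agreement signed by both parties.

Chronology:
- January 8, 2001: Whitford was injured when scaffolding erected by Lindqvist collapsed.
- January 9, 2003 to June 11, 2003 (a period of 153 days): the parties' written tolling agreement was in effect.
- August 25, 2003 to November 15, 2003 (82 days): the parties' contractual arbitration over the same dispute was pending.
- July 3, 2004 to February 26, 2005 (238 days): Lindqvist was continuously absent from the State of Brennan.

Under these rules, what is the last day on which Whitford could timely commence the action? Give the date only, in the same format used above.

February 28, 2004

The cause of action accrued on January 8, 2001, the date of the act.
Adding the 30 months base period to January 8, 2001 gives a deadline of July 8, 2003, before any tolling.
The written tolling agreement from January 9, 2003 to June 11, 2003 tolled the period for 153 days, extending the deadline to December 8, 2003.
The pending related arbitration from August 25, 2003 to November 15, 2003 tolled the period for 82 days, extending the deadline to February 28, 2004.
The defendant's absence from the jurisdiction starting July 3, 2004 came too late — the period had run on February 28, 2004 — and so does not extend the deadline.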